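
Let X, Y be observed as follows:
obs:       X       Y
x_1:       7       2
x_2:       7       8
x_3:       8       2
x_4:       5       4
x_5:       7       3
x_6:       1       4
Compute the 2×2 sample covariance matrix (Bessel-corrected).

Step 1 — column means:
  mean(X) = (7 + 7 + 8 + 5 + 7 + 1) / 6 = 35/6 = 5.8333
  mean(Y) = (2 + 8 + 2 + 4 + 3 + 4) / 6 = 23/6 = 3.8333

Step 2 — sample covariance S[i,j] = (1/(n-1)) · Σ_k (x_{k,i} - mean_i) · (x_{k,j} - mean_j), with n-1 = 5.
  S[X,X] = ((1.1667)·(1.1667) + (1.1667)·(1.1667) + (2.1667)·(2.1667) + (-0.8333)·(-0.8333) + (1.1667)·(1.1667) + (-4.8333)·(-4.8333)) / 5 = 32.8333/5 = 6.5667
  S[X,Y] = ((1.1667)·(-1.8333) + (1.1667)·(4.1667) + (2.1667)·(-1.8333) + (-0.8333)·(0.1667) + (1.1667)·(-0.8333) + (-4.8333)·(0.1667)) / 5 = -3.1667/5 = -0.6333
  S[Y,Y] = ((-1.8333)·(-1.8333) + (4.1667)·(4.1667) + (-1.8333)·(-1.8333) + (0.1667)·(0.1667) + (-0.8333)·(-0.8333) + (0.1667)·(0.1667)) / 5 = 24.8333/5 = 4.9667

S is symmetric (S[j,i] = S[i,j]). Assembling:

S = [[6.5667, -0.6333],
 [-0.6333, 4.9667]]


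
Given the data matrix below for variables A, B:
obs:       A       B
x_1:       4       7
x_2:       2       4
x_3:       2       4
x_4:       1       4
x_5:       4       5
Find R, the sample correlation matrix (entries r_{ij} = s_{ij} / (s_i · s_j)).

Step 1 — column means:
  mean(A) = (4 + 2 + 2 + 1 + 4) / 5 = 13/5 = 2.6
  mean(B) = (7 + 4 + 4 + 4 + 5) / 5 = 24/5 = 4.8

Step 2 — sample variances and covariances s[i,j] = (1/(n-1)) · Σ_k (x_{k,i} - mean_i) · (x_{k,j} - mean_j), with n-1 = 4:
  s[A,A] = ((1.4)·(1.4) + (-0.6)·(-0.6) + (-0.6)·(-0.6) + (-1.6)·(-1.6) + (1.4)·(1.4)) / 4 = 7.2/4 = 1.8
  s[A,B] = ((1.4)·(2.2) + (-0.6)·(-0.8) + (-0.6)·(-0.8) + (-1.6)·(-0.8) + (1.4)·(0.2)) / 4 = 5.6/4 = 1.4
  s[B,B] = ((2.2)·(2.2) + (-0.8)·(-0.8) + (-0.8)·(-0.8) + (-0.8)·(-0.8) + (0.2)·(0.2)) / 4 = 6.8/4 = 1.7
  Sample standard deviations s_i = √(s[i,i]):
  s(A) = √(1.8) = 1.3416
  s(B) = √(1.7) = 1.3038

Step 3 — r_{ij} = s_{ij} / (s_i · s_j):
  r[A,A] = 1 (diagonal).
  r[A,B] = 1.4 / (1.3416 · 1.3038) = 1.4 / 1.7493 = 0.8003
  r[B,B] = 1 (diagonal).

R is symmetric with unit diagonal. Assembling:

R = [[1, 0.8003],
 [0.8003, 1]]


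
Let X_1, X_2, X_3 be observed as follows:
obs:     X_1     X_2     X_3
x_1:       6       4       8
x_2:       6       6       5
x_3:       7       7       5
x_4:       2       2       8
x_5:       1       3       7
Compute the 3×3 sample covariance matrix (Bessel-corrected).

Step 1 — column means:
  mean(X_1) = (6 + 6 + 7 + 2 + 1) / 5 = 22/5 = 4.4
  mean(X_2) = (4 + 6 + 7 + 2 + 3) / 5 = 22/5 = 4.4
  mean(X_3) = (8 + 5 + 5 + 8 + 7) / 5 = 33/5 = 6.6

Step 2 — sample covariance S[i,j] = (1/(n-1)) · Σ_k (x_{k,i} - mean_i) · (x_{k,j} - mean_j), with n-1 = 4.
  S[X_1,X_1] = ((1.6)·(1.6) + (1.6)·(1.6) + (2.6)·(2.6) + (-2.4)·(-2.4) + (-3.4)·(-3.4)) / 4 = 29.2/4 = 7.3
  S[X_1,X_2] = ((1.6)·(-0.4) + (1.6)·(1.6) + (2.6)·(2.6) + (-2.4)·(-2.4) + (-3.4)·(-1.4)) / 4 = 19.2/4 = 4.8
  S[X_1,X_3] = ((1.6)·(1.4) + (1.6)·(-1.6) + (2.6)·(-1.6) + (-2.4)·(1.4) + (-3.4)·(0.4)) / 4 = -9.2/4 = -2.3
  S[X_2,X_2] = ((-0.4)·(-0.4) + (1.6)·(1.6) + (2.6)·(2.6) + (-2.4)·(-2.4) + (-1.4)·(-1.4)) / 4 = 17.2/4 = 4.3
  S[X_2,X_3] = ((-0.4)·(1.4) + (1.6)·(-1.6) + (2.6)·(-1.6) + (-2.4)·(1.4) + (-1.4)·(0.4)) / 4 = -11.2/4 = -2.8
  S[X_3,X_3] = ((1.4)·(1.4) + (-1.6)·(-1.6) + (-1.6)·(-1.6) + (1.4)·(1.4) + (0.4)·(0.4)) / 4 = 9.2/4 = 2.3

S is symmetric (S[j,i] = S[i,j]). Assembling:

S = [[7.3, 4.8, -2.3],
 [4.8, 4.3, -2.8],
 [-2.3, -2.8, 2.3]]


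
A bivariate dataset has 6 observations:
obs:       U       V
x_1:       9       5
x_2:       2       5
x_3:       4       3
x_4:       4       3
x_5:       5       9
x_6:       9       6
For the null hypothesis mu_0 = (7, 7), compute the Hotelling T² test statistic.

Step 1 — sample mean vector:
  mean(U) = (9 + 2 + 4 + 4 + 5 + 9) / 6 = 33/6 = 5.5
  mean(V) = (5 + 5 + 3 + 3 + 9 + 6) / 6 = 31/6 = 5.1667
  x̄ = (5.5, 5.1667),  deviation x̄ - mu_0 = (5.5, 5.1667) - (7, 7) = (-1.5, -1.8333).

Step 2 — sample covariance matrix, S[i,j] = (1/(n-1)) · Σ_k (x_{k,i} - mean_i) · (x_{k,j} - mean_j), divisor n-1 = 5:
  S[U,U] = ((3.5)·(3.5) + (-3.5)·(-3.5) + (-1.5)·(-1.5) + (-1.5)·(-1.5) + (-0.5)·(-0.5) + (3.5)·(3.5)) / 5 = 41.5/5 = 8.3
  S[U,V] = ((3.5)·(-0.1667) + (-3.5)·(-0.1667) + (-1.5)·(-2.1667) + (-1.5)·(-2.1667) + (-0.5)·(3.8333) + (3.5)·(0.8333)) / 5 = 7.5/5 = 1.5
  S[V,V] = ((-0.1667)·(-0.1667) + (-0.1667)·(-0.1667) + (-2.1667)·(-2.1667) + (-2.1667)·(-2.1667) + (3.8333)·(3.8333) + (0.8333)·(0.8333)) / 5 = 24.8333/5 = 4.9667
  S = [[8.3, 1.5],
 [1.5, 4.9667]].

Step 3 — invert S. det(S) = 8.3·4.9667 - (1.5)² = 38.9733.
  S^{-1} = (1/det) · [[d, -b], [-b, a]] = [[0.1274, -0.0385],
 [-0.0385, 0.213]].

Step 4 — quadratic form (x̄ - mu_0)^T · S^{-1} · (x̄ - mu_0):
  S^{-1} · (x̄ - mu_0) = (-0.1206, -0.3327),
  (x̄ - mu_0)^T · [...] = (-1.5)·(-0.1206) + (-1.8333)·(-0.3327) = 0.7909.

Step 5 — scale by n: T² = 6 · 0.7909 = 4.7451.

T² ≈ 4.7451


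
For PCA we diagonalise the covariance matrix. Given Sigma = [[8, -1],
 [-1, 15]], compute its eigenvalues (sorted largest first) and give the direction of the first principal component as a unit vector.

Step 1 — characteristic polynomial of 2×2 Sigma:
  det(Sigma - λI) = λ² - trace · λ + det = 0.
  trace = 8 + 15 = 23, det = 8·15 - (-1)² = 119.
Step 2 — discriminant:
  Δ = trace² - 4·det = 529 - 476 = 53.
Step 3 — eigenvalues:
  λ = (trace ± √Δ)/2 = (23 ± 7.2801)/2,
  λ_1 = 15.1401,  λ_2 = 7.8599.

Step 4 — unit eigenvector for λ_1: solve (Sigma - λ_1 I)v = 0. First row:
  (8 - 15.1401)·v_x + (-1)·v_y = 0, i.e. (-7.1401)·v_x + (-1)·v_y = 0,
  so v ∝ (b, λ_1 - a) = (-1, 7.1401); multiply by -1 so the first entry is positive: u = (1, -7.1401).
  ||u|| = √((1)² + (-7.1401)²) = √(51.9804) ≈ 7.2097,
  v_1 = u/||u|| ≈ (0.1387, -0.9903) (||v_1|| = 1).

λ_1 = 15.1401,  λ_2 = 7.8599;  v_1 ≈ (0.1387, -0.9903)


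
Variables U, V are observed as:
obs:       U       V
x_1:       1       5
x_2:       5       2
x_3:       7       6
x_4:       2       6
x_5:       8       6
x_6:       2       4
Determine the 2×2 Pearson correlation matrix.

Step 1 — column means:
  mean(U) = (1 + 5 + 7 + 2 + 8 + 2) / 6 = 25/6 = 4.1667
  mean(V) = (5 + 2 + 6 + 6 + 6 + 4) / 6 = 29/6 = 4.8333

Step 2 — sample variances and covariances s[i,j] = (1/(n-1)) · Σ_k (x_{k,i} - mean_i) · (x_{k,j} - mean_j), with n-1 = 5:
  s[U,U] = ((-3.1667)·(-3.1667) + (0.8333)·(0.8333) + (2.8333)·(2.8333) + (-2.1667)·(-2.1667) + (3.8333)·(3.8333) + (-2.1667)·(-2.1667)) / 5 = 42.8333/5 = 8.5667
  s[U,V] = ((-3.1667)·(0.1667) + (0.8333)·(-2.8333) + (2.8333)·(1.1667) + (-2.1667)·(1.1667) + (3.8333)·(1.1667) + (-2.1667)·(-0.8333)) / 5 = 4.1667/5 = 0.8333
  s[V,V] = ((0.1667)·(0.1667) + (-2.8333)·(-2.8333) + (1.1667)·(1.1667) + (1.1667)·(1.1667) + (1.1667)·(1.1667) + (-0.8333)·(-0.8333)) / 5 = 12.8333/5 = 2.5667
  Sample standard deviations s_i = √(s[i,i]):
  s(U) = √(8.5667) = 2.9269
  s(V) = √(2.5667) = 1.6021

Step 3 — r_{ij} = s_{ij} / (s_i · s_j):
  r[U,U] = 1 (diagonal).
  r[U,V] = 0.8333 / (2.9269 · 1.6021) = 0.8333 / 4.6891 = 0.1777
  r[V,V] = 1 (diagonal).

R is symmetric with unit diagonal. Assembling:

R = [[1, 0.1777],
 [0.1777, 1]]


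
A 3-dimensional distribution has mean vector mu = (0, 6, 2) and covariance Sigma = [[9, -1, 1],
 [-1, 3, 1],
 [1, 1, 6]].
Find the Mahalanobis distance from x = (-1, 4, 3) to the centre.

Step 1 — centre the observation: (x - mu) = (-1, -2, 1).

Step 2 — invert Sigma (cofactor / det for 3×3, or solve directly):
  Sigma^{-1} = [[0.1197, 0.0493, -0.0282],
 [0.0493, 0.3732, -0.0704],
 [-0.0282, -0.0704, 0.1831]].

Step 3 — form the quadratic (x - mu)^T · Sigma^{-1} · (x - mu):
  Sigma^{-1} · (x - mu) = (-0.2465, -0.8662, 0.3521).
  (x - mu)^T · [Sigma^{-1} · (x - mu)] = (-1)·(-0.2465) + (-2)·(-0.8662) + (1)·(0.3521) = 2.331.

Step 4 — take square root: d = √(2.331) ≈ 1.5268.

d(x, mu) = √(2.331) ≈ 1.5268


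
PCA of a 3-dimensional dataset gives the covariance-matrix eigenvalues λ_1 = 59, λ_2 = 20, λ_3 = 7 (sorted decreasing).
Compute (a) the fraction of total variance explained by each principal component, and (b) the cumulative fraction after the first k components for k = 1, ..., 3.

Step 1 — total variance = trace(Sigma) = Σ λ_i = 59 + 20 + 7 = 86.

Step 2 — fraction explained by component i = λ_i / Σ λ:
  PC1: 59/86 = 0.686
  PC2: 20/86 = 0.2326
  PC3: 7/86 = 0.0814

Step 3 — cumulative fraction after k components = (λ_1 + ... + λ_k) / Σ λ:
  k = 1: 59/86 = 0.686
  k = 2: (59 + 20)/86 = 79/86 = 0.9186
  k = 3: (59 + 20 + 7)/86 = 86/86 = 1

Summary (fraction, with percent):

explained: PC1 0.686 (68.6%), PC2 0.2326 (23.26%), PC3 0.0814 (8.14%);  cumulative: 0.686, 0.9186, 1


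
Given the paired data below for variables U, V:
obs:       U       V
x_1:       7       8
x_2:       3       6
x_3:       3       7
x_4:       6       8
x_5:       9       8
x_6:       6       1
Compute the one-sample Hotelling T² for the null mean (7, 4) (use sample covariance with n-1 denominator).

Step 1 — sample mean vector:
  mean(U) = (7 + 3 + 3 + 6 + 9 + 6) / 6 = 34/6 = 5.6667
  mean(V) = (8 + 6 + 7 + 8 + 8 + 1) / 6 = 38/6 = 6.3333
  x̄ = (5.6667, 6.3333),  deviation x̄ - mu_0 = (5.6667, 6.3333) - (7, 4) = (-1.3333, 2.3333).

Step 2 — sample covariance matrix, S[i,j] = (1/(n-1)) · Σ_k (x_{k,i} - mean_i) · (x_{k,j} - mean_j), divisor n-1 = 5:
  S[U,U] = ((1.3333)·(1.3333) + (-2.6667)·(-2.6667) + (-2.6667)·(-2.6667) + (0.3333)·(0.3333) + (3.3333)·(3.3333) + (0.3333)·(0.3333)) / 5 = 27.3333/5 = 5.4667
  S[U,V] = ((1.3333)·(1.6667) + (-2.6667)·(-0.3333) + (-2.6667)·(0.6667) + (0.3333)·(1.6667) + (3.3333)·(1.6667) + (0.3333)·(-5.3333)) / 5 = 5.6667/5 = 1.1333
  S[V,V] = ((1.6667)·(1.6667) + (-0.3333)·(-0.3333) + (0.6667)·(0.6667) + (1.6667)·(1.6667) + (1.6667)·(1.6667) + (-5.3333)·(-5.3333)) / 5 = 37.3333/5 = 7.4667
  S = [[5.4667, 1.1333],
 [1.1333, 7.4667]].

Step 3 — invert S. det(S) = 5.4667·7.4667 - (1.1333)² = 39.5333.
  S^{-1} = (1/det) · [[d, -b], [-b, a]] = [[0.1889, -0.0287],
 [-0.0287, 0.1383]].

Step 4 — quadratic form (x̄ - mu_0)^T · S^{-1} · (x̄ - mu_0):
  S^{-1} · (x̄ - mu_0) = (-0.3187, 0.3609),
  (x̄ - mu_0)^T · [...] = (-1.3333)·(-0.3187) + (2.3333)·(0.3609) = 1.267.

Step 5 — scale by n: T² = 6 · 1.267 = 7.602.

T² ≈ 7.602


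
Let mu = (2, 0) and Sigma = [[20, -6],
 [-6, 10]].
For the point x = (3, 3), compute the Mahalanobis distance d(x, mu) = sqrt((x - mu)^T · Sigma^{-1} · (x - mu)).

Step 1 — centre the observation: (x - mu) = (1, 3).

Step 2 — invert Sigma. det(Sigma) = 20·10 - (-6)² = 164.
  Sigma^{-1} = (1/det) · [[d, -b], [-b, a]] = [[0.061, 0.0366],
 [0.0366, 0.122]].

Step 3 — form the quadratic (x - mu)^T · Sigma^{-1} · (x - mu):
  Sigma^{-1} · (x - mu) = (0.1707, 0.4024).
  (x - mu)^T · [Sigma^{-1} · (x - mu)] = (1)·(0.1707) + (3)·(0.4024) = 1.378.

Step 4 — take square root: d = √(1.378) ≈ 1.1739.

d(x, mu) = √(1.378) ≈ 1.1739


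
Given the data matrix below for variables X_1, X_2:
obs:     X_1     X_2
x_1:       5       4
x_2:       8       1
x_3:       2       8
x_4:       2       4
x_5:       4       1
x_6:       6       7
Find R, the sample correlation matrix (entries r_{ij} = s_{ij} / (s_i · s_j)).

Step 1 — column means:
  mean(X_1) = (5 + 8 + 2 + 2 + 4 + 6) / 6 = 27/6 = 4.5
  mean(X_2) = (4 + 1 + 8 + 4 + 1 + 7) / 6 = 25/6 = 4.1667

Step 2 — sample variances and covariances s[i,j] = (1/(n-1)) · Σ_k (x_{k,i} - mean_i) · (x_{k,j} - mean_j), with n-1 = 5:
  s[X_1,X_1] = ((0.5)·(0.5) + (3.5)·(3.5) + (-2.5)·(-2.5) + (-2.5)·(-2.5) + (-0.5)·(-0.5) + (1.5)·(1.5)) / 5 = 27.5/5 = 5.5
  s[X_1,X_2] = ((0.5)·(-0.1667) + (3.5)·(-3.1667) + (-2.5)·(3.8333) + (-2.5)·(-0.1667) + (-0.5)·(-3.1667) + (1.5)·(2.8333)) / 5 = -14.5/5 = -2.9
  s[X_2,X_2] = ((-0.1667)·(-0.1667) + (-3.1667)·(-3.1667) + (3.8333)·(3.8333) + (-0.1667)·(-0.1667) + (-3.1667)·(-3.1667) + (2.8333)·(2.8333)) / 5 = 42.8333/5 = 8.5667
  Sample standard deviations s_i = √(s[i,i]):
  s(X_1) = √(5.5) = 2.3452
  s(X_2) = √(8.5667) = 2.9269

Step 3 — r_{ij} = s_{ij} / (s_i · s_j):
  r[X_1,X_1] = 1 (diagonal).
  r[X_1,X_2] = -2.9 / (2.3452 · 2.9269) = -2.9 / 6.8642 = -0.4225
  r[X_2,X_2] = 1 (diagonal).

R is symmetric with unit diagonal. Assembling:

R = [[1, -0.4225],
 [-0.4225, 1]]


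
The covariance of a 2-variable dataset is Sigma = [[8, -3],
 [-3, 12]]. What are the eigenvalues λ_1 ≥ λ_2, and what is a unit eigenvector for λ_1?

Step 1 — characteristic polynomial of 2×2 Sigma:
  det(Sigma - λI) = λ² - trace · λ + det = 0.
  trace = 8 + 12 = 20, det = 8·12 - (-3)² = 87.
Step 2 — discriminant:
  Δ = trace² - 4·det = 400 - 348 = 52.
Step 3 — eigenvalues:
  λ = (trace ± √Δ)/2 = (20 ± 7.2111)/2,
  λ_1 = 13.6056,  λ_2 = 6.3944.

Step 4 — unit eigenvector for λ_1: solve (Sigma - λ_1 I)v = 0. First row:
  (8 - 13.6056)·v_x + (-3)·v_y = 0, i.e. (-5.6056)·v_x + (-3)·v_y = 0,
  so v ∝ (b, λ_1 - a) = (-3, 5.6056); multiply by -1 so the first entry is positive: u = (3, -5.6056).
  ||u|| = √((3)² + (-5.6056)²) = √(40.4222) ≈ 6.3578,
  v_1 = u/||u|| ≈ (0.4719, -0.8817) (||v_1|| = 1).

λ_1 = 13.6056,  λ_2 = 6.3944;  v_1 ≈ (0.4719, -0.8817)


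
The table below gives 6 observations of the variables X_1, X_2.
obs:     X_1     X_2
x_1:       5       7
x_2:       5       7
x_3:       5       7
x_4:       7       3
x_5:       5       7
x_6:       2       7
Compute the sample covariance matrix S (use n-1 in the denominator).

Step 1 — column means:
  mean(X_1) = (5 + 5 + 5 + 7 + 5 + 2) / 6 = 29/6 = 4.8333
  mean(X_2) = (7 + 7 + 7 + 3 + 7 + 7) / 6 = 38/6 = 6.3333

Step 2 — sample covariance S[i,j] = (1/(n-1)) · Σ_k (x_{k,i} - mean_i) · (x_{k,j} - mean_j), with n-1 = 5.
  S[X_1,X_1] = ((0.1667)·(0.1667) + (0.1667)·(0.1667) + (0.1667)·(0.1667) + (2.1667)·(2.1667) + (0.1667)·(0.1667) + (-2.8333)·(-2.8333)) / 5 = 12.8333/5 = 2.5667
  S[X_1,X_2] = ((0.1667)·(0.6667) + (0.1667)·(0.6667) + (0.1667)·(0.6667) + (2.1667)·(-3.3333) + (0.1667)·(0.6667) + (-2.8333)·(0.6667)) / 5 = -8.6667/5 = -1.7333
  S[X_2,X_2] = ((0.6667)·(0.6667) + (0.6667)·(0.6667) + (0.6667)·(0.6667) + (-3.3333)·(-3.3333) + (0.6667)·(0.6667) + (0.6667)·(0.6667)) / 5 = 13.3333/5 = 2.6667

S is symmetric (S[j,i] = S[i,j]). Assembling:

S = [[2.5667, -1.7333],
 [-1.7333, 2.6667]]


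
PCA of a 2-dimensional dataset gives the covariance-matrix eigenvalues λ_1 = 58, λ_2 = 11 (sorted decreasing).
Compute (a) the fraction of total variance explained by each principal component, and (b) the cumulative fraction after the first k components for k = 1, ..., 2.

Step 1 — total variance = trace(Sigma) = Σ λ_i = 58 + 11 = 69.

Step 2 — fraction explained by component i = λ_i / Σ λ:
  PC1: 58/69 = 0.8406
  PC2: 11/69 = 0.1594

Step 3 — cumulative fraction after k components = (λ_1 + ... + λ_k) / Σ λ:
  k = 1: 58/69 = 0.8406
  k = 2: (58 + 11)/69 = 69/69 = 1

Summary (fraction, with percent):

explained: PC1 0.8406 (84.06%), PC2 0.1594 (15.94%);  cumulative: 0.8406, 1


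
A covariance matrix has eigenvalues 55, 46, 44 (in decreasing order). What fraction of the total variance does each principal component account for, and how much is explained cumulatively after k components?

Step 1 — total variance = trace(Sigma) = Σ λ_i = 55 + 46 + 44 = 145.

Step 2 — fraction explained by component i = λ_i / Σ λ:
  PC1: 55/145 = 0.3793
  PC2: 46/145 = 0.3172
  PC3: 44/145 = 0.3034

Step 3 — cumulative fraction after k components = (λ_1 + ... + λ_k) / Σ λ:
  k = 1: 55/145 = 0.3793
  k = 2: (55 + 46)/145 = 101/145 = 0.6966
  k = 3: (55 + 46 + 44)/145 = 145/145 = 1

Summary (fraction, with percent):

explained: PC1 0.3793 (37.93%), PC2 0.3172 (31.72%), PC3 0.3034 (30.34%);  cumulative: 0.3793, 0.6966, 1


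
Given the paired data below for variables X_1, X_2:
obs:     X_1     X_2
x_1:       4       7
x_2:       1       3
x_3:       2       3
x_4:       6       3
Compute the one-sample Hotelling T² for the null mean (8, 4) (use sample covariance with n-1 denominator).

Step 1 — sample mean vector:
  mean(X_1) = (4 + 1 + 2 + 6) / 4 = 13/4 = 3.25
  mean(X_2) = (7 + 3 + 3 + 3) / 4 = 16/4 = 4
  x̄ = (3.25, 4),  deviation x̄ - mu_0 = (3.25, 4) - (8, 4) = (-4.75, 0).

Step 2 — sample covariance matrix, S[i,j] = (1/(n-1)) · Σ_k (x_{k,i} - mean_i) · (x_{k,j} - mean_j), divisor n-1 = 3:
  S[X_1,X_1] = ((0.75)·(0.75) + (-2.25)·(-2.25) + (-1.25)·(-1.25) + (2.75)·(2.75)) / 3 = 14.75/3 = 4.9167
  S[X_1,X_2] = ((0.75)·(3) + (-2.25)·(-1) + (-1.25)·(-1) + (2.75)·(-1)) / 3 = 3/3 = 1
  S[X_2,X_2] = ((3)·(3) + (-1)·(-1) + (-1)·(-1) + (-1)·(-1)) / 3 = 12/3 = 4
  S = [[4.9167, 1],
 [1, 4]].

Step 3 — invert S. det(S) = 4.9167·4 - (1)² = 18.6667.
  S^{-1} = (1/det) · [[d, -b], [-b, a]] = [[0.2143, -0.0536],
 [-0.0536, 0.2634]].

Step 4 — quadratic form (x̄ - mu_0)^T · S^{-1} · (x̄ - mu_0):
  S^{-1} · (x̄ - mu_0) = (-1.0179, 0.2545),
  (x̄ - mu_0)^T · [...] = (-4.75)·(-1.0179) + (0)·(0.2545) = 4.8348.

Step 5 — scale by n: T² = 4 · 4.8348 = 19.3393.

T² ≈ 19.3393


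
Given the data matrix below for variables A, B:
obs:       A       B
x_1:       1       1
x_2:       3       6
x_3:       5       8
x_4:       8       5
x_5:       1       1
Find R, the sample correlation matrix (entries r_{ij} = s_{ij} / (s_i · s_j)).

Step 1 — column means:
  mean(A) = (1 + 3 + 5 + 8 + 1) / 5 = 18/5 = 3.6
  mean(B) = (1 + 6 + 8 + 5 + 1) / 5 = 21/5 = 4.2

Step 2 — sample variances and covariances s[i,j] = (1/(n-1)) · Σ_k (x_{k,i} - mean_i) · (x_{k,j} - mean_j), with n-1 = 4:
  s[A,A] = ((-2.6)·(-2.6) + (-0.6)·(-0.6) + (1.4)·(1.4) + (4.4)·(4.4) + (-2.6)·(-2.6)) / 4 = 35.2/4 = 8.8
  s[A,B] = ((-2.6)·(-3.2) + (-0.6)·(1.8) + (1.4)·(3.8) + (4.4)·(0.8) + (-2.6)·(-3.2)) / 4 = 24.4/4 = 6.1
  s[B,B] = ((-3.2)·(-3.2) + (1.8)·(1.8) + (3.8)·(3.8) + (0.8)·(0.8) + (-3.2)·(-3.2)) / 4 = 38.8/4 = 9.7
  Sample standard deviations s_i = √(s[i,i]):
  s(A) = √(8.8) = 2.9665
  s(B) = √(9.7) = 3.1145

Step 3 — r_{ij} = s_{ij} / (s_i · s_j):
  r[A,A] = 1 (diagonal).
  r[A,B] = 6.1 / (2.9665 · 3.1145) = 6.1 / 9.239 = 0.6602
  r[B,B] = 1 (diagonal).

R is symmetric with unit diagonal. Assembling:

R = [[1, 0.6602],
 [0.6602, 1]]


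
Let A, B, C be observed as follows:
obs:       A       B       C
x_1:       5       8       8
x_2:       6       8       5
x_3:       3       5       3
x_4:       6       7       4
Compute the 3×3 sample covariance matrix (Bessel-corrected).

Step 1 — column means:
  mean(A) = (5 + 6 + 3 + 6) / 4 = 20/4 = 5
  mean(B) = (8 + 8 + 5 + 7) / 4 = 28/4 = 7
  mean(C) = (8 + 5 + 3 + 4) / 4 = 20/4 = 5

Step 2 — sample covariance S[i,j] = (1/(n-1)) · Σ_k (x_{k,i} - mean_i) · (x_{k,j} - mean_j), with n-1 = 3.
  S[A,A] = ((0)·(0) + (1)·(1) + (-2)·(-2) + (1)·(1)) / 3 = 6/3 = 2
  S[A,B] = ((0)·(1) + (1)·(1) + (-2)·(-2) + (1)·(0)) / 3 = 5/3 = 1.6667
  S[A,C] = ((0)·(3) + (1)·(0) + (-2)·(-2) + (1)·(-1)) / 3 = 3/3 = 1
  S[B,B] = ((1)·(1) + (1)·(1) + (-2)·(-2) + (0)·(0)) / 3 = 6/3 = 2
  S[B,C] = ((1)·(3) + (1)·(0) + (-2)·(-2) + (0)·(-1)) / 3 = 7/3 = 2.3333
  S[C,C] = ((3)·(3) + (0)·(0) + (-2)·(-2) + (-1)·(-1)) / 3 = 14/3 = 4.6667

S is symmetric (S[j,i] = S[i,j]). Assembling:

S = [[2, 1.6667, 1],
 [1.6667, 2, 2.3333],
 [1, 2.3333, 4.6667]]


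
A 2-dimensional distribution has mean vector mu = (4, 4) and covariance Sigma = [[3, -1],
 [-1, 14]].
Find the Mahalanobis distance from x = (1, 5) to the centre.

Step 1 — centre the observation: (x - mu) = (-3, 1).

Step 2 — invert Sigma. det(Sigma) = 3·14 - (-1)² = 41.
  Sigma^{-1} = (1/det) · [[d, -b], [-b, a]] = [[0.3415, 0.0244],
 [0.0244, 0.0732]].

Step 3 — form the quadratic (x - mu)^T · Sigma^{-1} · (x - mu):
  Sigma^{-1} · (x - mu) = (-1, 0).
  (x - mu)^T · [Sigma^{-1} · (x - mu)] = (-3)·(-1) + (1)·(0) = 3.

Step 4 — take square root: d = √(3) ≈ 1.7321.

d(x, mu) = √(3) ≈ 1.7321


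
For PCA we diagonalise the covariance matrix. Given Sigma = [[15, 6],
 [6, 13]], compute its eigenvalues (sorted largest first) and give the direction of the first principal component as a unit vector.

Step 1 — characteristic polynomial of 2×2 Sigma:
  det(Sigma - λI) = λ² - trace · λ + det = 0.
  trace = 15 + 13 = 28, det = 15·13 - (6)² = 159.
Step 2 — discriminant:
  Δ = trace² - 4·det = 784 - 636 = 148.
Step 3 — eigenvalues:
  λ = (trace ± √Δ)/2 = (28 ± 12.1655)/2,
  λ_1 = 20.0828,  λ_2 = 7.9172.

Step 4 — unit eigenvector for λ_1: solve (Sigma - λ_1 I)v = 0. First row:
  (15 - 20.0828)·v_x + (6)·v_y = 0, i.e. (-5.0828)·v_x + (6)·v_y = 0,
  so v ∝ (b, λ_1 - a) = (6, 5.0828) = u.
  ||u|| = √((6)² + (5.0828)²) = √(61.8345) ≈ 7.8635,
  v_1 = u/||u|| ≈ (0.763, 0.6464) (||v_1|| = 1).

λ_1 = 20.0828,  λ_2 = 7.9172;  v_1 ≈ (0.763, 0.6464)


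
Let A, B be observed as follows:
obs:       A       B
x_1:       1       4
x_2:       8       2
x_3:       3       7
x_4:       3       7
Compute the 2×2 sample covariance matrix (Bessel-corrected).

Step 1 — column means:
  mean(A) = (1 + 8 + 3 + 3) / 4 = 15/4 = 3.75
  mean(B) = (4 + 2 + 7 + 7) / 4 = 20/4 = 5

Step 2 — sample covariance S[i,j] = (1/(n-1)) · Σ_k (x_{k,i} - mean_i) · (x_{k,j} - mean_j), with n-1 = 3.
  S[A,A] = ((-2.75)·(-2.75) + (4.25)·(4.25) + (-0.75)·(-0.75) + (-0.75)·(-0.75)) / 3 = 26.75/3 = 8.9167
  S[A,B] = ((-2.75)·(-1) + (4.25)·(-3) + (-0.75)·(2) + (-0.75)·(2)) / 3 = -13/3 = -4.3333
  S[B,B] = ((-1)·(-1) + (-3)·(-3) + (2)·(2) + (2)·(2)) / 3 = 18/3 = 6

S is symmetric (S[j,i] = S[i,j]). Assembling:

S = [[8.9167, -4.3333],
 [-4.3333, 6]]


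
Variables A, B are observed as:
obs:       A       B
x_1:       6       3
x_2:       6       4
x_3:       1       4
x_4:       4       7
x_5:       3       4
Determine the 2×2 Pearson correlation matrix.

Step 1 — column means:
  mean(A) = (6 + 6 + 1 + 4 + 3) / 5 = 20/5 = 4
  mean(B) = (3 + 4 + 4 + 7 + 4) / 5 = 22/5 = 4.4

Step 2 — sample variances and covariances s[i,j] = (1/(n-1)) · Σ_k (x_{k,i} - mean_i) · (x_{k,j} - mean_j), with n-1 = 4:
  s[A,A] = ((2)·(2) + (2)·(2) + (-3)·(-3) + (0)·(0) + (-1)·(-1)) / 4 = 18/4 = 4.5
  s[A,B] = ((2)·(-1.4) + (2)·(-0.4) + (-3)·(-0.4) + (0)·(2.6) + (-1)·(-0.4)) / 4 = -2/4 = -0.5
  s[B,B] = ((-1.4)·(-1.4) + (-0.4)·(-0.4) + (-0.4)·(-0.4) + (2.6)·(2.6) + (-0.4)·(-0.4)) / 4 = 9.2/4 = 2.3
  Sample standard deviations s_i = √(s[i,i]):
  s(A) = √(4.5) = 2.1213
  s(B) = √(2.3) = 1.5166

Step 3 — r_{ij} = s_{ij} / (s_i · s_j):
  r[A,A] = 1 (diagonal).
  r[A,B] = -0.5 / (2.1213 · 1.5166) = -0.5 / 3.2171 = -0.1554
  r[B,B] = 1 (diagonal).

R is symmetric with unit diagonal. Assembling:

R = [[1, -0.1554],
 [-0.1554, 1]]


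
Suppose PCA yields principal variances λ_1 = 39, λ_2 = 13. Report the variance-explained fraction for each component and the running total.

Step 1 — total variance = trace(Sigma) = Σ λ_i = 39 + 13 = 52.

Step 2 — fraction explained by component i = λ_i / Σ λ:
  PC1: 39/52 = 0.75
  PC2: 13/52 = 0.25

Step 3 — cumulative fraction after k components = (λ_1 + ... + λ_k) / Σ λ:
  k = 1: 39/52 = 0.75
  k = 2: (39 + 13)/52 = 52/52 = 1

Summary (fraction, with percent):

explained: PC1 0.75 (75%), PC2 0.25 (25%);  cumulative: 0.75, 1


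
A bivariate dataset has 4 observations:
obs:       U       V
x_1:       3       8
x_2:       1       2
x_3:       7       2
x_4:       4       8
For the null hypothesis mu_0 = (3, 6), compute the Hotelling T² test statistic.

Step 1 — sample mean vector:
  mean(U) = (3 + 1 + 7 + 4) / 4 = 15/4 = 3.75
  mean(V) = (8 + 2 + 2 + 8) / 4 = 20/4 = 5
  x̄ = (3.75, 5),  deviation x̄ - mu_0 = (3.75, 5) - (3, 6) = (0.75, -1).

Step 2 — sample covariance matrix, S[i,j] = (1/(n-1)) · Σ_k (x_{k,i} - mean_i) · (x_{k,j} - mean_j), divisor n-1 = 3:
  S[U,U] = ((-0.75)·(-0.75) + (-2.75)·(-2.75) + (3.25)·(3.25) + (0.25)·(0.25)) / 3 = 18.75/3 = 6.25
  S[U,V] = ((-0.75)·(3) + (-2.75)·(-3) + (3.25)·(-3) + (0.25)·(3)) / 3 = -3/3 = -1
  S[V,V] = ((3)·(3) + (-3)·(-3) + (-3)·(-3) + (3)·(3)) / 3 = 36/3 = 12
  S = [[6.25, -1],
 [-1, 12]].

Step 3 — invert S. det(S) = 6.25·12 - (-1)² = 74.
  S^{-1} = (1/det) · [[d, -b], [-b, a]] = [[0.1622, 0.0135],
 [0.0135, 0.0845]].

Step 4 — quadratic form (x̄ - mu_0)^T · S^{-1} · (x̄ - mu_0):
  S^{-1} · (x̄ - mu_0) = (0.1081, -0.0743),
  (x̄ - mu_0)^T · [...] = (0.75)·(0.1081) + (-1)·(-0.0743) = 0.1554.

Step 5 — scale by n: T² = 4 · 0.1554 = 0.6216.

T² ≈ 0.6216


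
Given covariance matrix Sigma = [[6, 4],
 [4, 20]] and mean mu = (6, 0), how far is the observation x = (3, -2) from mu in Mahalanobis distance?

Step 1 — centre the observation: (x - mu) = (-3, -2).

Step 2 — invert Sigma. det(Sigma) = 6·20 - (4)² = 104.
  Sigma^{-1} = (1/det) · [[d, -b], [-b, a]] = [[0.1923, -0.0385],
 [-0.0385, 0.0577]].

Step 3 — form the quadratic (x - mu)^T · Sigma^{-1} · (x - mu):
  Sigma^{-1} · (x - mu) = (-0.5, 0).
  (x - mu)^T · [Sigma^{-1} · (x - mu)] = (-3)·(-0.5) + (-2)·(0) = 1.5.

Step 4 — take square root: d = √(1.5) ≈ 1.2247.

d(x, mu) = √(1.5) ≈ 1.2247


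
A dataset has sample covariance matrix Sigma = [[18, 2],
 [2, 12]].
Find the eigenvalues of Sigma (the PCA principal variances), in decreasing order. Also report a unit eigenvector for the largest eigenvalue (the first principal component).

Step 1 — characteristic polynomial of 2×2 Sigma:
  det(Sigma - λI) = λ² - trace · λ + det = 0.
  trace = 18 + 12 = 30, det = 18·12 - (2)² = 212.
Step 2 — discriminant:
  Δ = trace² - 4·det = 900 - 848 = 52.
Step 3 — eigenvalues:
  λ = (trace ± √Δ)/2 = (30 ± 7.2111)/2,
  λ_1 = 18.6056,  λ_2 = 11.3944.

Step 4 — unit eigenvector for λ_1: solve (Sigma - λ_1 I)v = 0. First row:
  (18 - 18.6056)·v_x + (2)·v_y = 0, i.e. (-0.6056)·v_x + (2)·v_y = 0,
  so v ∝ (b, λ_1 - a) = (2, 0.6056) = u.
  ||u|| = √((2)² + (0.6056)²) = √(4.3667) ≈ 2.0897,
  v_1 = u/||u|| ≈ (0.9571, 0.2898) (||v_1|| = 1).

λ_1 = 18.6056,  λ_2 = 11.3944;  v_1 ≈ (0.9571, 0.2898)


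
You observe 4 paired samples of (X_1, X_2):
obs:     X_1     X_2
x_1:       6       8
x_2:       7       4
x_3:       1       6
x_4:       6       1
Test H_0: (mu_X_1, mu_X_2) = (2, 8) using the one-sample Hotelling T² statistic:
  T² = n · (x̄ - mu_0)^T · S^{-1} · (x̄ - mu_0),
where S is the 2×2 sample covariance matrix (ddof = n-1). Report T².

Step 1 — sample mean vector:
  mean(X_1) = (6 + 7 + 1 + 6) / 4 = 20/4 = 5
  mean(X_2) = (8 + 4 + 6 + 1) / 4 = 19/4 = 4.75
  x̄ = (5, 4.75),  deviation x̄ - mu_0 = (5, 4.75) - (2, 8) = (3, -3.25).

Step 2 — sample covariance matrix, S[i,j] = (1/(n-1)) · Σ_k (x_{k,i} - mean_i) · (x_{k,j} - mean_j), divisor n-1 = 3:
  S[X_1,X_1] = ((1)·(1) + (2)·(2) + (-4)·(-4) + (1)·(1)) / 3 = 22/3 = 7.3333
  S[X_1,X_2] = ((1)·(3.25) + (2)·(-0.75) + (-4)·(1.25) + (1)·(-3.75)) / 3 = -7/3 = -2.3333
  S[X_2,X_2] = ((3.25)·(3.25) + (-0.75)·(-0.75) + (1.25)·(1.25) + (-3.75)·(-3.75)) / 3 = 26.75/3 = 8.9167
  S = [[7.3333, -2.3333],
 [-2.3333, 8.9167]].

Step 3 — invert S. det(S) = 7.3333·8.9167 - (-2.3333)² = 59.9444.
  S^{-1} = (1/det) · [[d, -b], [-b, a]] = [[0.1487, 0.0389],
 [0.0389, 0.1223]].

Step 4 — quadratic form (x̄ - mu_0)^T · S^{-1} · (x̄ - mu_0):
  S^{-1} · (x̄ - mu_0) = (0.3197, -0.2808),
  (x̄ - mu_0)^T · [...] = (3)·(0.3197) + (-3.25)·(-0.2808) = 1.8719.

Step 5 — scale by n: T² = 4 · 1.8719 = 7.4875.

T² ≈ 7.4875


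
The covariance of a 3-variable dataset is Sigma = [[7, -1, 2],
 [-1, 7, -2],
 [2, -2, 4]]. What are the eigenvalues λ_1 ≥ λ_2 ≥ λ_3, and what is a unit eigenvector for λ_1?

Step 1 — characteristic polynomial p(λ) = det(λI - Sigma) = λ³ - tr·λ² + c_1·λ - det, where tr = trace, c_1 = sum of the principal 2×2 minors, det = det(Sigma):
  tr = 7 + 7 + 4 = 18,
  c_1 = (7·7 - (-1)²) + (7·4 - (2)²) + (7·4 - (-2)²) = 48 + 24 + 24 = 96,
  det = 7·(7·4 - (-2)²) - (-1)·((-1)·4 - (-2)·(2)) + (2)·((-1)·(-2) - 7·(2)) = 7·(24) - (-1)·(0) + (2)·(-12) = 144.
  So p(λ) = λ³ - 18λ² + 96λ - 144.
Step 2 — look for an integer root (rational root theorem: any rational root is an integer divisor of 144). Testing λ = 6:
  p(6) = 216 - 648 + 576 - 144 = 0  ✓
  Dividing out (λ - 6): p(λ) = (λ - 6)(λ² - 12λ + 24).
Step 3 — remaining eigenvalues from the quadratic λ² - 12λ + 24 = 0:
  Δ = 12² - 4·24 = 144 - 96 = 48,  λ = (12 ± √48)/2 = (12 ± 6.9282)/2 ≈ 9.4641 or 2.5359.
  Sorted: λ_1 = 9.4641,  λ_2 = 6,  λ_3 = 2.5359  (check: sum = 18 = tr ✓).

Step 4 — unit eigenvector for λ_1 ≈ 9.4641: v spans the null space of (Sigma - λ_1 I), whose rows are
  r_1 = (-2.4641, -1, 2),  r_2 = (-1, -2.4641, -2),  r_3 = (2, -2, -5.4641).
  v is orthogonal to every row, so take v ∝ r_1 × r_2 = ((-1)·(-2) - (2)·(-2.4641), (2)·(-1) - (-2.4641)·(-2), (-2.4641)·(-2.4641) - (-1)·(-1)) ≈ (6.9282, -6.9282, 5.0718).
  Let u = (6.9282, -6.9282, 5.0718).
  ||u|| = √((6.9282)² + (-6.9282)² + (5.0718)²) = √(121.7231) ≈ 11.0328,  v_1 = u/||u|| ≈ (0.628, -0.628, 0.4597) (||v_1|| = 1).

λ_1 = 9.4641,  λ_2 = 6,  λ_3 = 2.5359;  v_1 ≈ (0.628, -0.628, 0.4597)


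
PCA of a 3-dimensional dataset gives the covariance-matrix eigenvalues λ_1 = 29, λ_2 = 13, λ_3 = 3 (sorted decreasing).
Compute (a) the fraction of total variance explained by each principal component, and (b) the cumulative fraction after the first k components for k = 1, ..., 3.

Step 1 — total variance = trace(Sigma) = Σ λ_i = 29 + 13 + 3 = 45.

Step 2 — fraction explained by component i = λ_i / Σ λ:
  PC1: 29/45 = 0.6444
  PC2: 13/45 = 0.2889
  PC3: 3/45 = 0.0667

Step 3 — cumulative fraction after k components = (λ_1 + ... + λ_k) / Σ λ:
  k = 1: 29/45 = 0.6444
  k = 2: (29 + 13)/45 = 42/45 = 0.9333
  k = 3: (29 + 13 + 3)/45 = 45/45 = 1

Summary (fraction, with percent):

explained: PC1 0.6444 (64.44%), PC2 0.2889 (28.89%), PC3 0.0667 (6.67%);  cumulative: 0.6444, 0.9333, 1


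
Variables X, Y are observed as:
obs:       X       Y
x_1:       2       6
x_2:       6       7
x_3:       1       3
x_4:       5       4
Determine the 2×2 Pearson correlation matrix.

Step 1 — column means:
  mean(X) = (2 + 6 + 1 + 5) / 4 = 14/4 = 3.5
  mean(Y) = (6 + 7 + 3 + 4) / 4 = 20/4 = 5

Step 2 — sample variances and covariances s[i,j] = (1/(n-1)) · Σ_k (x_{k,i} - mean_i) · (x_{k,j} - mean_j), with n-1 = 3:
  s[X,X] = ((-1.5)·(-1.5) + (2.5)·(2.5) + (-2.5)·(-2.5) + (1.5)·(1.5)) / 3 = 17/3 = 5.6667
  s[X,Y] = ((-1.5)·(1) + (2.5)·(2) + (-2.5)·(-2) + (1.5)·(-1)) / 3 = 7/3 = 2.3333
  s[Y,Y] = ((1)·(1) + (2)·(2) + (-2)·(-2) + (-1)·(-1)) / 3 = 10/3 = 3.3333
  Sample standard deviations s_i = √(s[i,i]):
  s(X) = √(5.6667) = 2.3805
  s(Y) = √(3.3333) = 1.8257

Step 3 — r_{ij} = s_{ij} / (s_i · s_j):
  r[X,X] = 1 (diagonal).
  r[X,Y] = 2.3333 / (2.3805 · 1.8257) = 2.3333 / 4.3461 = 0.5369
  r[Y,Y] = 1 (diagonal).

R is symmetric with unit diagonal. Assembling:

R = [[1, 0.5369],
 [0.5369, 1]]


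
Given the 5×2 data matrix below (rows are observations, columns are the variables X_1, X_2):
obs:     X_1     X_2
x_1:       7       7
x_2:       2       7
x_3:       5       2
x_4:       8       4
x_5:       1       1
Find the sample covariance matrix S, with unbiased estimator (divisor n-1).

Step 1 — column means:
  mean(X_1) = (7 + 2 + 5 + 8 + 1) / 5 = 23/5 = 4.6
  mean(X_2) = (7 + 7 + 2 + 4 + 1) / 5 = 21/5 = 4.2

Step 2 — sample covariance S[i,j] = (1/(n-1)) · Σ_k (x_{k,i} - mean_i) · (x_{k,j} - mean_j), with n-1 = 4.
  S[X_1,X_1] = ((2.4)·(2.4) + (-2.6)·(-2.6) + (0.4)·(0.4) + (3.4)·(3.4) + (-3.6)·(-3.6)) / 4 = 37.2/4 = 9.3
  S[X_1,X_2] = ((2.4)·(2.8) + (-2.6)·(2.8) + (0.4)·(-2.2) + (3.4)·(-0.2) + (-3.6)·(-3.2)) / 4 = 9.4/4 = 2.35
  S[X_2,X_2] = ((2.8)·(2.8) + (2.8)·(2.8) + (-2.2)·(-2.2) + (-0.2)·(-0.2) + (-3.2)·(-3.2)) / 4 = 30.8/4 = 7.7

S is symmetric (S[j,i] = S[i,j]). Assembling:

S = [[9.3, 2.35],
 [2.35, 7.7]]


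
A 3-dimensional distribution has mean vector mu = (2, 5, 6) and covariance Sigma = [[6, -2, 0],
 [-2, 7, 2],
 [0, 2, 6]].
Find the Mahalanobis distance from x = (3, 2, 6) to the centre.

Step 1 — centre the observation: (x - mu) = (1, -3, 0).

Step 2 — invert Sigma (cofactor / det for 3×3, or solve directly):
  Sigma^{-1} = [[0.1863, 0.0588, -0.0196],
 [0.0588, 0.1765, -0.0588],
 [-0.0196, -0.0588, 0.1863]].

Step 3 — form the quadratic (x - mu)^T · Sigma^{-1} · (x - mu):
  Sigma^{-1} · (x - mu) = (0.0098, -0.4706, 0.1569).
  (x - mu)^T · [Sigma^{-1} · (x - mu)] = (1)·(0.0098) + (-3)·(-0.4706) + (0)·(0.1569) = 1.4216.

Step 4 — take square root: d = √(1.4216) ≈ 1.1923.

d(x, mu) = √(1.4216) ≈ 1.1923


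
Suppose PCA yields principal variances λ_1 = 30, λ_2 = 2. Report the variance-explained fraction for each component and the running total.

Step 1 — total variance = trace(Sigma) = Σ λ_i = 30 + 2 = 32.

Step 2 — fraction explained by component i = λ_i / Σ λ:
  PC1: 30/32 = 0.9375
  PC2: 2/32 = 0.0625

Step 3 — cumulative fraction after k components = (λ_1 + ... + λ_k) / Σ λ:
  k = 1: 30/32 = 0.9375
  k = 2: (30 + 2)/32 = 32/32 = 1

Summary (fraction, with percent):

explained: PC1 0.9375 (93.75%), PC2 0.0625 (6.25%);  cumulative: 0.9375, 1


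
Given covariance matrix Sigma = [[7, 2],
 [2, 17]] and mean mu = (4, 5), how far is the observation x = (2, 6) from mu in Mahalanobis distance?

Step 1 — centre the observation: (x - mu) = (-2, 1).

Step 2 — invert Sigma. det(Sigma) = 7·17 - (2)² = 115.
  Sigma^{-1} = (1/det) · [[d, -b], [-b, a]] = [[0.1478, -0.0174],
 [-0.0174, 0.0609]].

Step 3 — form the quadratic (x - mu)^T · Sigma^{-1} · (x - mu):
  Sigma^{-1} · (x - mu) = (-0.313, 0.0957).
  (x - mu)^T · [Sigma^{-1} · (x - mu)] = (-2)·(-0.313) + (1)·(0.0957) = 0.7217.

Step 4 — take square root: d = √(0.7217) ≈ 0.8496.

d(x, mu) = √(0.7217) ≈ 0.8496


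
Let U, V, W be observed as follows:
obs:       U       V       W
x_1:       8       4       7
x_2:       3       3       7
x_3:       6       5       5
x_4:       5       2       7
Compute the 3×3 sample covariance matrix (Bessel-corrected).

Step 1 — column means:
  mean(U) = (8 + 3 + 6 + 5) / 4 = 22/4 = 5.5
  mean(V) = (4 + 3 + 5 + 2) / 4 = 14/4 = 3.5
  mean(W) = (7 + 7 + 5 + 7) / 4 = 26/4 = 6.5

Step 2 — sample covariance S[i,j] = (1/(n-1)) · Σ_k (x_{k,i} - mean_i) · (x_{k,j} - mean_j), with n-1 = 3.
  S[U,U] = ((2.5)·(2.5) + (-2.5)·(-2.5) + (0.5)·(0.5) + (-0.5)·(-0.5)) / 3 = 13/3 = 4.3333
  S[U,V] = ((2.5)·(0.5) + (-2.5)·(-0.5) + (0.5)·(1.5) + (-0.5)·(-1.5)) / 3 = 4/3 = 1.3333
  S[U,W] = ((2.5)·(0.5) + (-2.5)·(0.5) + (0.5)·(-1.5) + (-0.5)·(0.5)) / 3 = -1/3 = -0.3333
  S[V,V] = ((0.5)·(0.5) + (-0.5)·(-0.5) + (1.5)·(1.5) + (-1.5)·(-1.5)) / 3 = 5/3 = 1.6667
  S[V,W] = ((0.5)·(0.5) + (-0.5)·(0.5) + (1.5)·(-1.5) + (-1.5)·(0.5)) / 3 = -3/3 = -1
  S[W,W] = ((0.5)·(0.5) + (0.5)·(0.5) + (-1.5)·(-1.5) + (0.5)·(0.5)) / 3 = 3/3 = 1

S is symmetric (S[j,i] = S[i,j]). Assembling:

S = [[4.3333, 1.3333, -0.3333],
 [1.3333, 1.6667, -1],
 [-0.3333, -1, 1]]


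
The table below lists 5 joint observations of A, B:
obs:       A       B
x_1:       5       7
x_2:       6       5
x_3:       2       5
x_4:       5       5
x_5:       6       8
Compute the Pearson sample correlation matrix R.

Step 1 — column means:
  mean(A) = (5 + 6 + 2 + 5 + 6) / 5 = 24/5 = 4.8
  mean(B) = (7 + 5 + 5 + 5 + 8) / 5 = 30/5 = 6

Step 2 — sample variances and covariances s[i,j] = (1/(n-1)) · Σ_k (x_{k,i} - mean_i) · (x_{k,j} - mean_j), with n-1 = 4:
  s[A,A] = ((0.2)·(0.2) + (1.2)·(1.2) + (-2.8)·(-2.8) + (0.2)·(0.2) + (1.2)·(1.2)) / 4 = 10.8/4 = 2.7
  s[A,B] = ((0.2)·(1) + (1.2)·(-1) + (-2.8)·(-1) + (0.2)·(-1) + (1.2)·(2)) / 4 = 4/4 = 1
  s[B,B] = ((1)·(1) + (-1)·(-1) + (-1)·(-1) + (-1)·(-1) + (2)·(2)) / 4 = 8/4 = 2
  Sample standard deviations s_i = √(s[i,i]):
  s(A) = √(2.7) = 1.6432
  s(B) = √(2) = 1.4142

Step 3 — r_{ij} = s_{ij} / (s_i · s_j):
  r[A,A] = 1 (diagonal).
  r[A,B] = 1 / (1.6432 · 1.4142) = 1 / 2.3238 = 0.4303
  r[B,B] = 1 (diagonal).

R is symmetric with unit diagonal. Assembling:

R = [[1, 0.4303],
 [0.4303, 1]]


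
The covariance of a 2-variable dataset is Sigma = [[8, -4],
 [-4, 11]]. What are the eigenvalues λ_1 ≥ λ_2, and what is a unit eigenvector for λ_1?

Step 1 — characteristic polynomial of 2×2 Sigma:
  det(Sigma - λI) = λ² - trace · λ + det = 0.
  trace = 8 + 11 = 19, det = 8·11 - (-4)² = 72.
Step 2 — discriminant:
  Δ = trace² - 4·det = 361 - 288 = 73.
Step 3 — eigenvalues:
  λ = (trace ± √Δ)/2 = (19 ± 8.544)/2,
  λ_1 = 13.772,  λ_2 = 5.228.

Step 4 — unit eigenvector for λ_1: solve (Sigma - λ_1 I)v = 0. First row:
  (8 - 13.772)·v_x + (-4)·v_y = 0, i.e. (-5.772)·v_x + (-4)·v_y = 0,
  so v ∝ (b, λ_1 - a) = (-4, 5.772); multiply by -1 so the first entry is positive: u = (4, -5.772).
  ||u|| = √((4)² + (-5.772)²) = √(49.316) ≈ 7.0225,
  v_1 = u/||u|| ≈ (0.5696, -0.8219) (||v_1|| = 1).

λ_1 = 13.772,  λ_2 = 5.228;  v_1 ≈ (0.5696, -0.8219)


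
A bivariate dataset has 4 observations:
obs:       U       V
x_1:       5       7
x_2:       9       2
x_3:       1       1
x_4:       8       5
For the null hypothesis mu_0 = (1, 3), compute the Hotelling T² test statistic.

Step 1 — sample mean vector:
  mean(U) = (5 + 9 + 1 + 8) / 4 = 23/4 = 5.75
  mean(V) = (7 + 2 + 1 + 5) / 4 = 15/4 = 3.75
  x̄ = (5.75, 3.75),  deviation x̄ - mu_0 = (5.75, 3.75) - (1, 3) = (4.75, 0.75).

Step 2 — sample covariance matrix, S[i,j] = (1/(n-1)) · Σ_k (x_{k,i} - mean_i) · (x_{k,j} - mean_j), divisor n-1 = 3:
  S[U,U] = ((-0.75)·(-0.75) + (3.25)·(3.25) + (-4.75)·(-4.75) + (2.25)·(2.25)) / 3 = 38.75/3 = 12.9167
  S[U,V] = ((-0.75)·(3.25) + (3.25)·(-1.75) + (-4.75)·(-2.75) + (2.25)·(1.25)) / 3 = 7.75/3 = 2.5833
  S[V,V] = ((3.25)·(3.25) + (-1.75)·(-1.75) + (-2.75)·(-2.75) + (1.25)·(1.25)) / 3 = 22.75/3 = 7.5833
  S = [[12.9167, 2.5833],
 [2.5833, 7.5833]].

Step 3 — invert S. det(S) = 12.9167·7.5833 - (2.5833)² = 91.2778.
  S^{-1} = (1/det) · [[d, -b], [-b, a]] = [[0.0831, -0.0283],
 [-0.0283, 0.1415]].

Step 4 — quadratic form (x̄ - mu_0)^T · S^{-1} · (x̄ - mu_0):
  S^{-1} · (x̄ - mu_0) = (0.3734, -0.0283),
  (x̄ - mu_0)^T · [...] = (4.75)·(0.3734) + (0.75)·(-0.0283) = 1.7524.

Step 5 — scale by n: T² = 4 · 1.7524 = 7.0097.

T² ≈ 7.0097


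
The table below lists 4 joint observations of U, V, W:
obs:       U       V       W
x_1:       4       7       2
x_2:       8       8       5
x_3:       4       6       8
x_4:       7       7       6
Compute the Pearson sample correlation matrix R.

Step 1 — column means:
  mean(U) = (4 + 8 + 4 + 7) / 4 = 23/4 = 5.75
  mean(V) = (7 + 8 + 6 + 7) / 4 = 28/4 = 7
  mean(W) = (2 + 5 + 8 + 6) / 4 = 21/4 = 5.25

Step 2 — sample variances and covariances s[i,j] = (1/(n-1)) · Σ_k (x_{k,i} - mean_i) · (x_{k,j} - mean_j), with n-1 = 3:
  s[U,U] = ((-1.75)·(-1.75) + (2.25)·(2.25) + (-1.75)·(-1.75) + (1.25)·(1.25)) / 3 = 12.75/3 = 4.25
  s[U,V] = ((-1.75)·(0) + (2.25)·(1) + (-1.75)·(-1) + (1.25)·(0)) / 3 = 4/3 = 1.3333
  s[U,W] = ((-1.75)·(-3.25) + (2.25)·(-0.25) + (-1.75)·(2.75) + (1.25)·(0.75)) / 3 = 1.25/3 = 0.4167
  s[V,V] = ((0)·(0) + (1)·(1) + (-1)·(-1) + (0)·(0)) / 3 = 2/3 = 0.6667
  s[V,W] = ((0)·(-3.25) + (1)·(-0.25) + (-1)·(2.75) + (0)·(0.75)) / 3 = -3/3 = -1
  s[W,W] = ((-3.25)·(-3.25) + (-0.25)·(-0.25) + (2.75)·(2.75) + (0.75)·(0.75)) / 3 = 18.75/3 = 6.25
  Sample standard deviations s_i = √(s[i,i]):
  s(U) = √(4.25) = 2.0616
  s(V) = √(0.6667) = 0.8165
  s(W) = √(6.25) = 2.5

Step 3 — r_{ij} = s_{ij} / (s_i · s_j):
  r[U,U] = 1 (diagonal).
  r[U,V] = 1.3333 / (2.0616 · 0.8165) = 1.3333 / 1.6833 = 0.7921
  r[U,W] = 0.4167 / (2.0616 · 2.5) = 0.4167 / 5.1539 = 0.0808
  r[V,V] = 1 (diagonal).
  r[V,W] = -1 / (0.8165 · 2.5) = -1 / 2.0412 = -0.4899
  r[W,W] = 1 (diagonal).

R is symmetric with unit diagonal. Assembling:

R = [[1, 0.7921, 0.0808],
 [0.7921, 1, -0.4899],
 [0.0808, -0.4899, 1]]
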